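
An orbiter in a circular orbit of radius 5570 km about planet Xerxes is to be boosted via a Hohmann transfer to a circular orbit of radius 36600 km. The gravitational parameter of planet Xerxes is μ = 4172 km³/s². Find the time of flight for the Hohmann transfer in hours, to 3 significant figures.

The Hohmann ellipse has a_t = (r₁ + r₂)/2 = 21085 km.
Half the transfer-orbit period gives t = π√(a_t³/μ) = 1.489×10^5 s.
Converting: 1.489×10^5 s ÷ 3600 s/hour = 41.4 hours.

t = 41.4 hours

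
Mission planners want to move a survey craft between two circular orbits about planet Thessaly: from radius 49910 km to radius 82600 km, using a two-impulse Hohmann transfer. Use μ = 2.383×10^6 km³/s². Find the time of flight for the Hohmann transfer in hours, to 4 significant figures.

t = 9.641 hours

Transfer-ellipse semi-major axis a_t = (r₁ + r₂)/2 = (49910 + 82600)/2 = 66255 km.
By Kepler's third law the transfer-orbit period is T = 2π√(a_t³/μ), so t = T/2 = 34707 s.
Converting: 34707 s ÷ 3600 s/hour = 9.641 hours.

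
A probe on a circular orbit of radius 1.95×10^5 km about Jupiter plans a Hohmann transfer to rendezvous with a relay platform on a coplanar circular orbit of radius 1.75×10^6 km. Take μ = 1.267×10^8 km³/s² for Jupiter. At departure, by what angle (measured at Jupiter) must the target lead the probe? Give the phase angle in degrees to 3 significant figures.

φ = 105°

Semi-major axis of the transfer orbit: a_t = (1.950×10^5 + 1.750×10^6)/2 = 9.725×10^5 km.
The half-period of the transfer ellipse is t = π√(a_t³/μ) = 2.67668×10^5 s.
The target's mean motion on its circular orbit is ω₂ = √(μ/r₂³) = 4.86218×10^-6 rad/s.
Angle swept by the target during transfer: ω₂·t = 1.30145 rad = 74.57°.
The probe traverses 180° on the transfer ellipse, so the target must lead by 180° − 74.57° = 105°.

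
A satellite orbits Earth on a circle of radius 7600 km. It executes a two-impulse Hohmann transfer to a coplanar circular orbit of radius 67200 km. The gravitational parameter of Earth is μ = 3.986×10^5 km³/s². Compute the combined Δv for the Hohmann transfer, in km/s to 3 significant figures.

Δv = 3.80 km/s

Semi-major axis of the transfer orbit: a_t = (7600 + 67200)/2 = 37400 km.
At r₁ the circular-orbit speed is v₁ = √(μ/r₁) = 7.2421 km/s.
On the transfer ellipse at r₁, vis-viva gives v_p = √[μ(2/r₁ − 1/a_t)] = 9.7076 km/s.
First burn Δv₁ = |v_p − v₁| = 2.4655 km/s.
At r₂, v₂ = √(μ/r₂) = 2.4355 km/s.
Transfer-orbit speed at r₂: v_a = √[μ(2/r₂ − 1/a_t)] = 1.0979 km/s.
Second burn Δv₂ = |v₂ − v_a| = 1.3376 km/s.
Total Δv = Δv₁ + Δv₂ = 3.803 km/s.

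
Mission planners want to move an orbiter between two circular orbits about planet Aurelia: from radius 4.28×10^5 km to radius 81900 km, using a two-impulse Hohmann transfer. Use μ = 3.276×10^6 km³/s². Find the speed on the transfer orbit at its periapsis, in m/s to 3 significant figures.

v = 8190 m/s

Semi-major axis of the transfer orbit: a_t = (4.280×10^5 + 81900)/2 = 2.5495×10^5 km.
At periapsis, r = 81900 km.
Vis-viva: v = √[μ(2/r − 1/a_t)] = √[3.276×10^6 × (2/81900 − 1/2.5495×10^5)] = 8.195 km/s.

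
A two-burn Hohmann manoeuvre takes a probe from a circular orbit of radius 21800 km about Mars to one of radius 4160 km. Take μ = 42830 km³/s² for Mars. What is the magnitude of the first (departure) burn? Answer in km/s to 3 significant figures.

Δv₁ = 0.608 km/s

Semi-major axis of the transfer orbit: a_t = (21800 + 4160)/2 = 12980 km.
On the circular orbit at r = 21800 km, v_c = √(μ/r) = 1.4017 km/s.
Vis-viva on the transfer ellipse at r = 21800 km gives v_t = √[μ(2/r − 1/a_t)] = 0.79351 km/s.
Δv₁ = |v_t − v_c| = |0.79351 − 1.4017| = 0.6082 km/s.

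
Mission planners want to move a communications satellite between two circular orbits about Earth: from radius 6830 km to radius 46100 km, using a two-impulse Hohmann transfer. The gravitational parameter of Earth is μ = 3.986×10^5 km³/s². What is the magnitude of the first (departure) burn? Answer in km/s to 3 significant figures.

Δv₁ = 2.44 km/s

Semi-major axis of the transfer orbit: a_t = (6830 + 46100)/2 = 26465 km.
On the circular orbit at r = 6830 km, v_c = √(μ/r) = 7.63938 km/s.
Transfer-orbit speed at the same r (vis-viva, a = a_t): v_t = √[μ(2/r − 1/a_t)] = 10.0826 km/s.
Δv₁ = |v_t − v_c| = |10.0826 − 7.63938| = 2.443 km/s.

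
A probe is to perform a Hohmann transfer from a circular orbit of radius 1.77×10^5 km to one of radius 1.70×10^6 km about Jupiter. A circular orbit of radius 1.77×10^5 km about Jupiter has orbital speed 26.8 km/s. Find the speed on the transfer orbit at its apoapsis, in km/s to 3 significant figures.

v = 3.76 km/s

From the circular-orbit relation v² = μ/r at r = 1.77×10^5 km: μ = v²r = (26.8)² × 1.77×10^5 = 1.27128×10^8 km³/s².
The Hohmann ellipse has a_t = (r₁ + r₂)/2 = 9.385×10^5 km.
At apoapsis, r = 1.700×10^6 km.
From the vis-viva equation, v = √[μ(2/r − 1/a_t)] = 3.755 km/s.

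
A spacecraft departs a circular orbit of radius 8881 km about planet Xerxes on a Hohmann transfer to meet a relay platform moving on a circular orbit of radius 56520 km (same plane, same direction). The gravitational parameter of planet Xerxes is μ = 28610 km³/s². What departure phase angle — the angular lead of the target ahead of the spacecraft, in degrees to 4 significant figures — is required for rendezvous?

Semi-major axis of the transfer orbit: a_t = (8881 + 56520)/2 = 32700.5 km.
Transfer time t = π√(a_t³/μ) = 1.0983×10^5 s.
Target angular speed ω₂ = √(μ/r₂³) = 1.2588×10^-5 rad/s.
Angle swept by the target during transfer: ω₂·t = 1.3825 rad = 79.21°.
The spacecraft traverses 180° on the transfer ellipse, so the target must lead by 180° − 79.21° = 100.8°.

φ = 100.8°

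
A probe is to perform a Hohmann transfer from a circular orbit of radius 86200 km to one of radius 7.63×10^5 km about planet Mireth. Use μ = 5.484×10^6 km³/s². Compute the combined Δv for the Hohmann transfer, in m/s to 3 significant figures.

Δv = 4190 m/s

Semi-major axis of the transfer orbit: a_t = (86200 + 7.630×10^5)/2 = 4.246×10^5 km.
At r₁ the circular-orbit speed is v₁ = √(μ/r₁) = 7.9762 km/s.
On the transfer ellipse at r₁, vis-viva equation gives v_p = √[μ(2/r₁ − 1/a_t)] = 10.692 km/s.
First burn Δv₁ = |v_p − v₁| = 2.716 km/s.
At r₂, v₂ = √(μ/r₂) = 2.681 km/s.
Transfer-orbit speed at r₂: v_a = √[μ(2/r₂ − 1/a_t)] = 1.208 km/s.
Second burn Δv₂ = |v₂ − v_a| = 1.473 km/s.
Δv = Δv₁ + Δv₂ = 2.716 + 1.473 = 4.189 km/s.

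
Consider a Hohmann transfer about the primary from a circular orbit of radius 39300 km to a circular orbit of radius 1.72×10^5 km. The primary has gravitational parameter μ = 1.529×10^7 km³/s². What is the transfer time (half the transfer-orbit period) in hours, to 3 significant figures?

t = 7.66 hours

The Hohmann ellipse has a_t = (r₁ + r₂)/2 = 1.0565×10^5 km.
Transfer time t = π√(a_t³/μ) = π√((1.0565×10^5)³ / 1.529×10^7) = 27590 s.
Converting: 27590 s ÷ 3600 s/hour = 7.66 hours.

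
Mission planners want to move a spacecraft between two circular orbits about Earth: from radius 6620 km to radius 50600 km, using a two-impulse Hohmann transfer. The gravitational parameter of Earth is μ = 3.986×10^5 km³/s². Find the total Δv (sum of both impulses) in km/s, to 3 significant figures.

Transfer-ellipse semi-major axis a_t = (r₁ + r₂)/2 = (6620 + 50600)/2 = 28610 km.
Circular speed at r₁: v₁ = √(μ/r₁) = √(3.986×10^5/6620) = 7.75961 km/s.
Transfer-orbit speed at r₁ (vis-viva): v_p = √[μ(2/r₁ − 1/a_t)] = 10.3194 km/s.
First burn Δv₁ = |v_p − v₁| = 2.5598 km/s.
Circular speed at r₂: v₂ = √(μ/r₂) = 2.8067 km/s.
Transfer-orbit speed at r₂: v_a = √[μ(2/r₂ − 1/a_t)] = 1.3501 km/s.
Second burn Δv₂ = |v₂ − v_a| = 1.4566 km/s.
Total Δv = Δv₁ + Δv₂ = 4.016 km/s.

Δv = 4.02 km/s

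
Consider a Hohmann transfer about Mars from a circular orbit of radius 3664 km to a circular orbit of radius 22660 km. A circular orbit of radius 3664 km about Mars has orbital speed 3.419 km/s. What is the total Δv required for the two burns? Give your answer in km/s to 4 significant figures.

Δv = 1.717 km/s

From the circular-orbit relation v² = μ/r at r = 3664 km: μ = v²r = (3.419)² × 3664 = 42830.6 km³/s².
Transfer-ellipse semi-major axis a_t = (r₁ + r₂)/2 = (3664 + 22660)/2 = 13162 km.
Circular speed at r₁: v₁ = √(μ/r₁) = √(42830.6/3664) = 3.4190 km/s.
Transfer-orbit speed at r₁ (v² = μ(2/r − 1/a)): v_p = √[μ(2/r₁ − 1/a_t)] = 4.4861 km/s.
First burn Δv₁ = |v_p − v₁| = 1.0671 km/s.
At r₂, v₂ = √(μ/r₂) = 1.374823 km/s.
Transfer-orbit speed at r₂: v_a = √[μ(2/r₂ − 1/a_t)] = 0.7253768 km/s.
Second burn Δv₂ = |v₂ − v_a| = 0.64945 km/s.
Total Δv = Δv₁ + Δv₂ = 1.717 km/s.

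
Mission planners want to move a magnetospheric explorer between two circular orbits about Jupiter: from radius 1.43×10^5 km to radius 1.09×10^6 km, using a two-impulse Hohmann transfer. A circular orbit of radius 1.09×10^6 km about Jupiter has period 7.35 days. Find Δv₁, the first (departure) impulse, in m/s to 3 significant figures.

From Kepler's third law T² = 4π²r³/μ at r = 1.09×10^6 km, T = 7.35 days = 7.35 × 86400 s = 6.3504×10^5 s: μ = 4π²r³/T² = 1.26776×10^8 km³/s².
Transfer-ellipse semi-major axis a_t = (r₁ + r₂)/2 = (1.430×10^5 + 1.090×10^6)/2 = 6.165×10^5 km.
Circular speed at r = 1.430×10^5 km: v_c = √(μ/r) = 29.775 km/s.
Transfer-orbit speed at the same r (vis-viva, a = a_t): v_t = √[μ(2/r − 1/a_t)] = 39.591 km/s.
Δv₁ = |v_t − v_c| = |39.591 − 29.775| = 9.816 km/s.

Δv₁ = 9820 m/s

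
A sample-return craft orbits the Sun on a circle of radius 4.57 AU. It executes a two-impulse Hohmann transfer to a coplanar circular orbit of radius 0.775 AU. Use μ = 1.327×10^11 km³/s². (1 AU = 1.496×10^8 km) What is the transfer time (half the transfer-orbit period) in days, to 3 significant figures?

t = 798 days

In km: r₁ = 4.57 × 1.496×10^8 = 6.83672×10^8 km; r₂ = 0.775 × 1.496×10^8 = 1.1594×10^8 km.
Transfer-ellipse semi-major axis a_t = (r₁ + r₂)/2 = (6.83672×10^8 + 1.1594×10^8)/2 = 3.99806×10^8 km.
Transfer time t = π√(a_t³/μ) = π√((3.99806×10^8)³ / 1.327×10^11) = 6.894×10^7 s.
Converting: 6.894×10^7 s ÷ 86400 s/day = 798 days.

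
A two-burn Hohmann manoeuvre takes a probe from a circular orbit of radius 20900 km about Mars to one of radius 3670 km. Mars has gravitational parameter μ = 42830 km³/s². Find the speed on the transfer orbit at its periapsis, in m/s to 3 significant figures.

Transfer-ellipse semi-major axis a_t = (r₁ + r₂)/2 = (20900 + 3670)/2 = 12285 km.
The periapsis of the transfer ellipse is at r = 3670 km.
From the vis-viva equation, v = √[μ(2/r − 1/a_t)] = 4.456 km/s.

v = 4460 m/s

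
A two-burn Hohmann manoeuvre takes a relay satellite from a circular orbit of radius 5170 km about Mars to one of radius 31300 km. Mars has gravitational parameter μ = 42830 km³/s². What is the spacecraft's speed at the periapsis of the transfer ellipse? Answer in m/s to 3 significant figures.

Semi-major axis of the transfer orbit: a_t = (5170 + 31300)/2 = 18235 km.
The periapsis of the transfer ellipse is at r = 5170 km.
From the vis-viva equation, v = √[μ(2/r − 1/a_t)] = 3.771 km/s.

v = 3770 m/s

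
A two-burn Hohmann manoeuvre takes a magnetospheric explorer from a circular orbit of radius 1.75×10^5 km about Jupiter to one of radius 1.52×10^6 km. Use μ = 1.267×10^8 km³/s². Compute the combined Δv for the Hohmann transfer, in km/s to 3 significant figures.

Δv = 14.1 km/s

Semi-major axis of the transfer orbit: a_t = (1.750×10^5 + 1.520×10^6)/2 = 8.475×10^5 km.
At r₁ the circular-orbit speed is v₁ = √(μ/r₁) = 26.90725 km/s.
Transfer-orbit speed at r₁ (vis-viva): v_p = √[μ(2/r₁ − 1/a_t)] = 36.03473 km/s.
First burn Δv₁ = |v_p − v₁| = 9.127 km/s.
At r₂, v₂ = √(μ/r₂) = 9.130 km/s.
Transfer-orbit speed at r₂: v_a = √[μ(2/r₂ − 1/a_t)] = 4.149 km/s.
Second burn Δv₂ = |v₂ − v_a| = 4.981 km/s.
Total Δv = Δv₁ + Δv₂ = 14.11 km/s.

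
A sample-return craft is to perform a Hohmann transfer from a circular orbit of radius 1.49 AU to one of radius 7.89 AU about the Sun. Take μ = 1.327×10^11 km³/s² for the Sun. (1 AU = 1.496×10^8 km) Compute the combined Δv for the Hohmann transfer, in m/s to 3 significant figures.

In km: r₁ = 1.49 × 1.496×10^8 = 2.22904×10^8 km; r₂ = 7.89 × 1.496×10^8 = 1.180344×10^9 km.
Transfer-ellipse semi-major axis a_t = (r₁ + r₂)/2 = (2.22904×10^8 + 1.180344×10^9)/2 = 7.01624×10^8 km.
Circular speed at r₁: v₁ = √(μ/r₁) = √(1.327×10^11/2.22904×10^8) = 24.3993 km/s.
Transfer-orbit speed at r₁ (v² = μ(2/r − 1/a)): v_p = √[μ(2/r₁ − 1/a_t)] = 31.6467 km/s.
First burn Δv₁ = |v_p − v₁| = 7.247 km/s.
At r₂, v₂ = √(μ/r₂) = 10.603 km/s.
Transfer-orbit speed at r₂: v_a = √[μ(2/r₂ − 1/a_t)] = 5.9764 km/s.
Second burn Δv₂ = |v₂ − v_a| = 4.627 km/s.
Δv = Δv₁ + Δv₂ = 7.247 + 4.627 = 11.87 km/s.

Δv = 11900 m/s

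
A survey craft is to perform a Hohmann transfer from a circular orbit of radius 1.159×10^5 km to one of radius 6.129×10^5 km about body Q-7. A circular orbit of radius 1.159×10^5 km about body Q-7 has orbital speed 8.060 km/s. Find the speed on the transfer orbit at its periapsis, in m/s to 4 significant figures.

From the circular-orbit relation v² = μ/r at r = 1.159×10^5 km: μ = v²r = (8.060)² × 1.159×10^5 = 7.52928×10^6 km³/s².
The Hohmann ellipse has a_t = (r₁ + r₂)/2 = 3.644×10^5 km.
The periapsis of the transfer ellipse is at r = 1.159×10^5 km.
From the vis-viva equation, v = √[μ(2/r − 1/a_t)] = 10.45 km/s.

v = 10450 m/s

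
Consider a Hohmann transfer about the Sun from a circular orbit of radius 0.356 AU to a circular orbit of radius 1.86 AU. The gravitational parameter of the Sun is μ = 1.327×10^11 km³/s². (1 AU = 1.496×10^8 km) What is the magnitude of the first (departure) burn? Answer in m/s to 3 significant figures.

In km: r₁ = 0.356 × 1.496×10^8 = 5.32576×10^7 km; r₂ = 1.86 × 1.496×10^8 = 2.78256×10^8 km.
Transfer-ellipse semi-major axis a_t = (r₁ + r₂)/2 = (5.32576×10^7 + 2.78256×10^8)/2 = 1.657568×10^8 km.
Circular speed at r = 5.32576×10^7 km: v_c = √(μ/r) = 49.917 km/s.
Transfer-orbit speed at the same r (vis-viva, a = a_t): v_t = √[μ(2/r − 1/a_t)] = 64.674 km/s.
Δv₁ = |v_t − v_c| = |64.674 − 49.917| = 14.76 km/s.

Δv₁ = 14800 m/s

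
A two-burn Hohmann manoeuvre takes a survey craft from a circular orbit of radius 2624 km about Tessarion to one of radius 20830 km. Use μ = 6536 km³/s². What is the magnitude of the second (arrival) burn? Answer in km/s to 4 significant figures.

Δv₂ = 0.2952 km/s

Semi-major axis of the transfer orbit: a_t = (2624 + 20830)/2 = 11727 km.
Circular speed at r = 20830 km: v_c = √(μ/r) = 0.5602 km/s.
Vis-viva on the transfer ellipse at r = 20830 km gives v_t = √[μ(2/r − 1/a_t)] = 0.2650 km/s.
Δv₂ = |v_t − v_c| = |0.2650 − 0.5602| = 0.2952 km/s.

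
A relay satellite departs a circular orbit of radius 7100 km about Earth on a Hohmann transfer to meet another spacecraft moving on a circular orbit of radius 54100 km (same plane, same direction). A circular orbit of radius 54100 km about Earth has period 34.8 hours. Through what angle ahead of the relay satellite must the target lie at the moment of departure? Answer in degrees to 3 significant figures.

φ = 103°

From Kepler's third law T² = 4π²r³/μ at r = 54100 km, T = 34.8 hours = 34.8 × 3600 s = 1.2528×10^5 s: μ = 4π²r³/T² = 3.98280×10^5 km³/s².
Semi-major axis of the transfer orbit: a_t = (7100 + 54100)/2 = 30600 km.
The half-period of the transfer ellipse is t = π√(a_t³/μ) = 26646 s.
The target's mean motion on its circular orbit is ω₂ = √(μ/r₂³) = 5.0153×10^-5 rad/s.
Angle swept by the target during transfer: ω₂·t = 1.3364 rad = 76.57°.
Arrival is 180° from departure on the ellipse, so φ = 180° − 76.57° = 103°.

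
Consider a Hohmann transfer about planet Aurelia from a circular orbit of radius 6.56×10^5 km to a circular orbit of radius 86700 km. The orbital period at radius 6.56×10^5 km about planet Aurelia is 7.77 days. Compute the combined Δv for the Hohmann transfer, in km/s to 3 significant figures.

Δv = 8.73 km/s

From Kepler's third law T² = 4π²r³/μ at r = 6.56×10^5 km, T = 7.77 days = 7.77 × 86400 s = 6.71328×10^5 s: μ = 4π²r³/T² = 2.47287×10^7 km³/s².
Semi-major axis of the transfer orbit: a_t = (6.560×10^5 + 86700)/2 = 3.7135×10^5 km.
Circular speed at r₁: v₁ = √(μ/r₁) = √(2.47287×10^7/6.560×10^5) = 6.140 km/s.
On the transfer ellipse at r₁, vis-viva gives v_a = √[μ(2/r₁ − 1/a_t)] = 2.967 km/s.
First burn Δv₁ = |v_a − v₁| = 3.173 km/s.
At r₂, v₂ = √(μ/r₂) = 16.889 km/s.
Transfer-orbit speed at r₂: v_p = √[μ(2/r₂ − 1/a_t)] = 22.447 km/s.
Second burn Δv₂ = |v₂ − v_p| = 5.558 km/s.
Total Δv = Δv₁ + Δv₂ = 8.731 km/s.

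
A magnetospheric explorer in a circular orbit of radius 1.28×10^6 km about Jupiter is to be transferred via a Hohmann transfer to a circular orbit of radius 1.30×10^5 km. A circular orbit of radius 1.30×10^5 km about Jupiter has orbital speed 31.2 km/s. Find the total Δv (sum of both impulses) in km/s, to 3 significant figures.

From the circular-orbit relation v² = μ/r at r = 1.30×10^5 km: μ = v²r = (31.2)² × 1.30×10^5 = 1.26547×10^8 km³/s².
The Hohmann ellipse has a_t = (r₁ + r₂)/2 = 7.050×10^5 km.
At r₁ the circular-orbit speed is v₁ = √(μ/r₁) = 9.943 km/s.
Transfer-orbit speed at r₁ (vis-viva equation): v_a = √[μ(2/r₁ − 1/a_t)] = 4.270 km/s.
First burn Δv₁ = |v_a − v₁| = 5.673 km/s.
Circular speed at r₂: v₂ = √(μ/r₂) = 31.20 km/s.
Transfer-orbit speed at r₂: v_p = √[μ(2/r₂ − 1/a_t)] = 42.04 km/s.
Second burn Δv₂ = |v₂ − v_p| = 10.84 km/s.
Δv = Δv₁ + Δv₂ = 5.673 + 10.84 = 16.51 km/s.

Δv = 16.5 km/s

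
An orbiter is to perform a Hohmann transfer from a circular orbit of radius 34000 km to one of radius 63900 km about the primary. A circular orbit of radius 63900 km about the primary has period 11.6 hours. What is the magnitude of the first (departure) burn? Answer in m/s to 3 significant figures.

Δv₁ = 1880 m/s

From Kepler's third law T² = 4π²r³/μ at r = 63900 km, T = 11.6 hours = 11.6 × 3600 s = 41760 s: μ = 4π²r³/T² = 5.90665×10^6 km³/s².
The Hohmann ellipse has a_t = (r₁ + r₂)/2 = 48950 km.
Circular speed at r = 34000 km: v_c = √(μ/r) = 13.180 km/s.
Vis-viva on the transfer ellipse at r = 34000 km gives v_t = √[μ(2/r − 1/a_t)] = 15.059 km/s.
Δv₁ = |v_t − v_c| = |15.059 − 13.180| = 1.879 km/s.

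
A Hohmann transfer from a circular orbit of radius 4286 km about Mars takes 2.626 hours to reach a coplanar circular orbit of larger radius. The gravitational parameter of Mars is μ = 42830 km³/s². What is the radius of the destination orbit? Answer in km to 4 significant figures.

Transfer time t = 2.626 hours = 9453.6 s, and t = π√(a_t³/μ).
So a_t = (μ t²/π²)^(1/3) = (42830 × (9453.6)² / π²)^(1/3) = 7292.6 km.
Since a_t = (r₁ + r₂)/2, r₂ = 2a_t − r₁ = 2×7292.6 − 4286 = 10299.2 km.

r₂ = 10300 km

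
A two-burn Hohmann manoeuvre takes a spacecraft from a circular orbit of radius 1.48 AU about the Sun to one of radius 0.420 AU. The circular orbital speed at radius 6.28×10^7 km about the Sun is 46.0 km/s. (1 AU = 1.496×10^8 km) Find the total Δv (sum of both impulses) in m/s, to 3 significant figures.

Δv = 19600 m/s

From the circular-orbit relation v² = μ/r at r = 6.28×10^7 km: μ = v²r = (46.0)² × 6.28×10^7 = 1.32885×10^11 km³/s².
In km: r₁ = 1.48 × 1.496×10^8 = 2.21408×10^8 km; r₂ = 0.420 × 1.496×10^8 = 6.2832×10^7 km.
Transfer-ellipse semi-major axis a_t = (r₁ + r₂)/2 = (2.21408×10^8 + 6.2832×10^7)/2 = 1.4212×10^8 km.
Circular speed at r₁: v₁ = √(μ/r₁) = √(1.32885×10^11/2.21408×10^8) = 24.4986 km/s.
On the transfer ellipse at r₁, vis-viva equation gives v_a = √[μ(2/r₁ − 1/a_t)] = 16.2894 km/s.
First burn Δv₁ = |v_a − v₁| = 8.209 km/s.
At r₂, v₂ = √(μ/r₂) = 45.99 km/s.
Transfer-orbit speed at r₂: v_p = √[μ(2/r₂ − 1/a_t)] = 57.40 km/s.
Second burn Δv₂ = |v₂ − v_p| = 11.41 km/s.
Total Δv = Δv₁ + Δv₂ = 19.62 km/s.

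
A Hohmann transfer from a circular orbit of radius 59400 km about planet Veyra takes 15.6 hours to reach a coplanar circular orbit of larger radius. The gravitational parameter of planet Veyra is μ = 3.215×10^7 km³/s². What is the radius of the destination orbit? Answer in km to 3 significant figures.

Transfer time t = 15.6 hours = 56160 s, and t = π√(a_t³/μ).
So a_t = (μ t²/π²)^(1/3) = (3.215×10^7 × (56160)² / π²)^(1/3) = 2.1739×10^5 km.
Since a_t = (r₁ + r₂)/2, r₂ = 2a_t − r₁ = 2×2.1739×10^5 − 59400 = 3.7538×10^5 km.

r₂ = 3.75×10^5 km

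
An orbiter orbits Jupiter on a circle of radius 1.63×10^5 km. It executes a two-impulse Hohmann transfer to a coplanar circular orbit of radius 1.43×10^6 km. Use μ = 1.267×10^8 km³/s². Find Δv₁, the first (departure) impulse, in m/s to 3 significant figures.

Δv₁ = 9480 m/s

Semi-major axis of the transfer orbit: a_t = (1.630×10^5 + 1.430×10^6)/2 = 7.965×10^5 km.
On the circular orbit at r = 1.630×10^5 km, v_c = √(μ/r) = 27.880 km/s.
Transfer-orbit speed at the same r (vis-viva, a = a_t): v_t = √[μ(2/r − 1/a_t)] = 37.357 km/s.
Δv₁ = |v_t − v_c| = |37.357 − 27.880| = 9.477 km/s.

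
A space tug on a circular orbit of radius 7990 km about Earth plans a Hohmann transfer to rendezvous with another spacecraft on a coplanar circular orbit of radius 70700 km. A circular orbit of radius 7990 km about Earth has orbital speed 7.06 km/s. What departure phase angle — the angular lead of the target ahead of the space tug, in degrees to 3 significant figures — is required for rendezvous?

From the circular-orbit relation v² = μ/r at r = 7990 km: μ = v²r = (7.06)² × 7990 = 3.98250×10^5 km³/s².
Transfer-ellipse semi-major axis a_t = (r₁ + r₂)/2 = (7990 + 70700)/2 = 39345 km.
Transfer time t = π√(a_t³/μ) = 38850 s.
The target's mean motion on its circular orbit is ω₂ = √(μ/r₂³) = 3.357×10^-5 rad/s.
Angle swept by the target during transfer: ω₂·t = 1.3042 rad = 74.73°.
The space tug traverses 180° on the transfer ellipse, so the target must lead by 180° − 74.73° = 105°.

φ = 105°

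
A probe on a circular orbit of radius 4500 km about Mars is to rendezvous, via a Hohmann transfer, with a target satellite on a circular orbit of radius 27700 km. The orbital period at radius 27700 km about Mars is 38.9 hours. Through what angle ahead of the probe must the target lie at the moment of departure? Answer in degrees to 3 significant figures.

φ = 100°

From Kepler's third law T² = 4π²r³/μ at r = 27700 km, T = 38.9 hours = 38.9 × 3600 s = 1.4004×10^5 s: μ = 4π²r³/T² = 42785.3 km³/s².
The Hohmann ellipse has a_t = (r₁ + r₂)/2 = 16100 km.
Transfer time t = π√(a_t³/μ) = 31030 s.
Target angular speed ω₂ = √(μ/r₂³) = 4.487×10^-5 rad/s.
Angle swept by the target during transfer: ω₂·t = 1.392 rad = 79.76°.
Arrival is 180° from departure on the ellipse, so φ = 180° − 79.76° = 100°.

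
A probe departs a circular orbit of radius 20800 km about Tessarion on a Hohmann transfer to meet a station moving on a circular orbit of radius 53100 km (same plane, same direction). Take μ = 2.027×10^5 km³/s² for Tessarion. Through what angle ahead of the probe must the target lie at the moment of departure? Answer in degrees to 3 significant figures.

φ = 75.5°

The Hohmann ellipse has a_t = (r₁ + r₂)/2 = 36950 km.
Transfer time t = π√(a_t³/μ) = 49562 s.
The target's mean motion on its circular orbit is ω₂ = √(μ/r₂³) = 3.6795×10^-5 rad/s.
Angle swept by the target during transfer: ω₂·t = 1.824 rad = 104.5°.
Arrival is 180° from departure on the ellipse, so φ = 180° − 104.5° = 75.5°.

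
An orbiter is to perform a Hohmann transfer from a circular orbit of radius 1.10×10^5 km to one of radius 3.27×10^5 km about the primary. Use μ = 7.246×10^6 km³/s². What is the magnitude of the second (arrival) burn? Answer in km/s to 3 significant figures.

Δv₂ = 1.37 km/s

Semi-major axis of the transfer orbit: a_t = (1.100×10^5 + 3.270×10^5)/2 = 2.185×10^5 km.
Circular speed at r = 3.270×10^5 km: v_c = √(μ/r) = 4.707 km/s.
Vis-viva on the transfer ellipse at r = 3.270×10^5 km gives v_t = √[μ(2/r − 1/a_t)] = 3.340 km/s.
Δv₂ = |v_t − v_c| = |3.340 − 4.707| = 1.367 km/s.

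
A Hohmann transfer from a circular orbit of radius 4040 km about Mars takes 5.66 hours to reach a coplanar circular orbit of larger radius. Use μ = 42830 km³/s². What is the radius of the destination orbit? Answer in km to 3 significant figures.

r₂ = 20300 km

Transfer time t = 5.66 hours = 20376 s, and t = π√(a_t³/μ).
So a_t = (μ t²/π²)^(1/3) = (42830 × (20376)² / π²)^(1/3) = 12168 km.
Since a_t = (r₁ + r₂)/2, r₂ = 2a_t − r₁ = 2×12168 − 4040 = 20296 km.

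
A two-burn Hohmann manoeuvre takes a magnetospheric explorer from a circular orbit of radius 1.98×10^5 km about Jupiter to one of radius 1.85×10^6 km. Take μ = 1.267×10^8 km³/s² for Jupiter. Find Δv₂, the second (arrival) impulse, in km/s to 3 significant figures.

Δv₂ = 4.64 km/s

Transfer-ellipse semi-major axis a_t = (r₁ + r₂)/2 = (1.980×10^5 + 1.850×10^6)/2 = 1.024×10^6 km.
Circular speed at r = 1.850×10^6 km: v_c = √(μ/r) = 8.276 km/s.
Transfer-orbit speed at the same r (vis-viva, a = a_t): v_t = √[μ(2/r − 1/a_t)] = 3.639 km/s.
Δv₂ = |v_t − v_c| = |3.639 − 8.276| = 4.637 km/s.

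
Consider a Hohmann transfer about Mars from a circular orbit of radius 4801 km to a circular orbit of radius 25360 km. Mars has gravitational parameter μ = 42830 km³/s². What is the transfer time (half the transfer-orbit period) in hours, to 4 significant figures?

t = 7.809 hours

Semi-major axis of the transfer orbit: a_t = (4801 + 25360)/2 = 15080.5 km.
Transfer time t = π√(a_t³/μ) = π√((15080.5)³ / 42830) = 28112 s.
Converting: 28112 s ÷ 3600 s/hour = 7.809 hours.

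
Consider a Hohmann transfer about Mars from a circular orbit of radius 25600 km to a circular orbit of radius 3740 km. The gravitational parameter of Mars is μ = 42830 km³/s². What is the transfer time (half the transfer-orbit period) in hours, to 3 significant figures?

Semi-major axis of the transfer orbit: a_t = (25600 + 3740)/2 = 14670 km.
By Kepler's third law the transfer-orbit period is T = 2π√(a_t³/μ), so t = T/2 = 26970 s.
Converting: 26970 s ÷ 3600 s/hour = 7.49 hours.

t = 7.49 hours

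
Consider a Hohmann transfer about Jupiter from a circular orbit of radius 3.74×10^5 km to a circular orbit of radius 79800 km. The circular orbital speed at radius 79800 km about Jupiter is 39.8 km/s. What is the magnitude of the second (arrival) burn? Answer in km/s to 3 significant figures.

From the circular-orbit relation v² = μ/r at r = 79800 km: μ = v²r = (39.8)² × 79800 = 1.26406×10^8 km³/s².
Transfer-ellipse semi-major axis a_t = (r₁ + r₂)/2 = (3.740×10^5 + 79800)/2 = 2.269×10^5 km.
Circular speed at r = 79800 km: v_c = √(μ/r) = 39.80 km/s.
Vis-viva on the transfer ellipse at r = 79800 km gives v_t = √[μ(2/r − 1/a_t)] = 51.10 km/s.
Δv₂ = |v_t − v_c| = |51.10 − 39.80| = 11.30 km/s.

Δv₂ = 11.3 km/s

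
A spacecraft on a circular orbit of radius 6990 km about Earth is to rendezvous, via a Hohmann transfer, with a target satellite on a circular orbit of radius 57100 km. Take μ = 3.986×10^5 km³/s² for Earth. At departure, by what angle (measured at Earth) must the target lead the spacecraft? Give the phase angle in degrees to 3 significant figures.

Semi-major axis of the transfer orbit: a_t = (6990 + 57100)/2 = 32045 km.
The half-period of the transfer ellipse is t = π√(a_t³/μ) = 28544 s.
The target's mean motion on its circular orbit is ω₂ = √(μ/r₂³) = 4.6272×10^-5 rad/s.
Angle swept by the target during transfer: ω₂·t = 1.3208 rad = 75.68°.
Arrival is 180° from departure on the ellipse, so φ = 180° − 75.68° = 104°.

φ = 104°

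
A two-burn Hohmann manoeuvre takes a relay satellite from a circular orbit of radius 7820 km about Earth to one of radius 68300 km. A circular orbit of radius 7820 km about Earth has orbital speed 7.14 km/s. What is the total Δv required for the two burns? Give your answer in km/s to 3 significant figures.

From the circular-orbit relation v² = μ/r at r = 7820 km: μ = v²r = (7.14)² × 7820 = 3.98660×10^5 km³/s².
Semi-major axis of the transfer orbit: a_t = (7820 + 68300)/2 = 38060 km.
At r₁ the circular-orbit speed is v₁ = √(μ/r₁) = 7.140 km/s.
On the transfer ellipse at r₁, vis-viva gives v_p = √[μ(2/r₁ − 1/a_t)] = 9.565 km/s.
First burn Δv₁ = |v_p − v₁| = 2.425 km/s.
At r₂, v₂ = √(μ/r₂) = 2.416 km/s.
Transfer-orbit speed at r₂: v_a = √[μ(2/r₂ − 1/a_t)] = 1.095 km/s.
Second burn Δv₂ = |v₂ − v_a| = 1.321 km/s.
Δv = Δv₁ + Δv₂ = 2.425 + 1.321 = 3.746 km/s.

Δv = 3.75 km/s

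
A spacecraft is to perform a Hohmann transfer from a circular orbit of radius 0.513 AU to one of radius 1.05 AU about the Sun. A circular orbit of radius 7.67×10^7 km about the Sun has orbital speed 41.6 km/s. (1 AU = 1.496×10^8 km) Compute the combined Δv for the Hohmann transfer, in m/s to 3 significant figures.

Δv = 12100 m/s

From the circular-orbit relation v² = μ/r at r = 7.67×10^7 km: μ = v²r = (41.6)² × 7.67×10^7 = 1.32734×10^11 km³/s².
In km: r₁ = 0.513 × 1.496×10^8 = 7.67448×10^7 km; r₂ = 1.05 × 1.496×10^8 = 1.5708×10^8 km.
The Hohmann ellipse has a_t = (r₁ + r₂)/2 = 1.169124×10^8 km.
Circular speed at r₁: v₁ = √(μ/r₁) = √(1.32734×10^11/7.67448×10^7) = 41.587856 km/s.
Transfer-orbit speed at r₁ (v² = μ(2/r − 1/a)): v_p = √[μ(2/r₁ − 1/a_t)] = 48.205511 km/s.
First burn Δv₁ = |v_p − v₁| = 6.6177 km/s.
At r₂, v₂ = √(μ/r₂) = 29.0690 km/s.
Transfer-orbit speed at r₂: v_a = √[μ(2/r₂ − 1/a_t)] = 23.5518 km/s.
Second burn Δv₂ = |v₂ − v_a| = 5.5172 km/s.
Total Δv = Δv₁ + Δv₂ = 12.13 km/s.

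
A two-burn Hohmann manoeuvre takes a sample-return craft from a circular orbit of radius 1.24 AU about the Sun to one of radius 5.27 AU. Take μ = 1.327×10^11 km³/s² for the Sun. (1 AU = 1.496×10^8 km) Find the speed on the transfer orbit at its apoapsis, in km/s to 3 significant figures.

In km: r₁ = 1.24 × 1.496×10^8 = 1.85504×10^8 km; r₂ = 5.27 × 1.496×10^8 = 7.88392×10^8 km.
The Hohmann ellipse has a_t = (r₁ + r₂)/2 = 4.86948×10^8 km.
At apoapsis, r = 7.88392×10^8 km.
Vis-viva: v = √[μ(2/r − 1/a_t)] = √[1.327×10^11 × (2/7.88392×10^8 − 1/4.86948×10^8)] = 8.008 km/s.

v = 8.01 km/s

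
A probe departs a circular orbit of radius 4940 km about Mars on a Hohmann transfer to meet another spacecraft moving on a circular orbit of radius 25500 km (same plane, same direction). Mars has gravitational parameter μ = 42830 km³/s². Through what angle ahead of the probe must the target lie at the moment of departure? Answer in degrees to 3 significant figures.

φ = 97.0°

Semi-major axis of the transfer orbit: a_t = (4940 + 25500)/2 = 15220 km.
The half-period of the transfer ellipse is t = π√(a_t³/μ) = 28503 s.
Target angular speed ω₂ = √(μ/r₂³) = 5.0823×10^-5 rad/s.
Angle swept by the target during transfer: ω₂·t = 1.4486 rad = 83.00°.
Arrival is 180° from departure on the ellipse, so φ = 180° − 83.00° = 97.0°.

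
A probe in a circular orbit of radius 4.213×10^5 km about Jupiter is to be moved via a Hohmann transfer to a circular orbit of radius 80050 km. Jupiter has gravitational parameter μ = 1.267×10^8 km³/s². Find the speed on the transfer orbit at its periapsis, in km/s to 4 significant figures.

Transfer-ellipse semi-major axis a_t = (r₁ + r₂)/2 = (4.213×10^5 + 80050)/2 = 2.50675×10^5 km.
At periapsis, r = 80050 km.
Vis-viva: v = √[μ(2/r − 1/a_t)] = √[1.267×10^8 × (2/80050 − 1/2.50675×10^5)] = 51.58 km/s.

v = 51.58 km/s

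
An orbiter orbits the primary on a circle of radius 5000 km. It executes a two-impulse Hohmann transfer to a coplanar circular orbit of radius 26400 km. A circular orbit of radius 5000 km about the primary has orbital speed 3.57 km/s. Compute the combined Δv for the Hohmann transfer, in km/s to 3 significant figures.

Δv = 1.74 km/s

From the circular-orbit relation v² = μ/r at r = 5000 km: μ = v²r = (3.57)² × 5000 = 63724.5 km³/s².
The Hohmann ellipse has a_t = (r₁ + r₂)/2 = 15700 km.
Circular speed at r₁: v₁ = √(μ/r₁) = √(63724.5/5000) = 3.570 km/s.
Transfer-orbit speed at r₁ (vis-viva): v_p = √[μ(2/r₁ − 1/a_t)] = 4.629 km/s.
First burn Δv₁ = |v_p − v₁| = 1.059 km/s.
At r₂, v₂ = √(μ/r₂) = 1.55364 km/s.
Transfer-orbit speed at r₂: v_a = √[μ(2/r₂ − 1/a_t)] = 0.876772 km/s.
Second burn Δv₂ = |v₂ − v_a| = 0.6769 km/s.
Total Δv = Δv₁ + Δv₂ = 1.736 km/s.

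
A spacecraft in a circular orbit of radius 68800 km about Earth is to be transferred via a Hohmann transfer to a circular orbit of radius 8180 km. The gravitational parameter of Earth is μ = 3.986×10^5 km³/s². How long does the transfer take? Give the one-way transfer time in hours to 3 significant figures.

Transfer-ellipse semi-major axis a_t = (r₁ + r₂)/2 = (68800 + 8180)/2 = 38490 km.
Transfer time t = π√(a_t³/μ) = π√((38490)³ / 3.986×10^5) = 37580 s.
Converting: 37580 s ÷ 3600 s/hour = 10.4 hours.

t = 10.4 hours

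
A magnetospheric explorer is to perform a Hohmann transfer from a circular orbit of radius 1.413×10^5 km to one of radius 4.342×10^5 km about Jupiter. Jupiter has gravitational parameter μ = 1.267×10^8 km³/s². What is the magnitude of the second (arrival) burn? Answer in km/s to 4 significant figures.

The Hohmann ellipse has a_t = (r₁ + r₂)/2 = 2.8775×10^5 km.
Circular speed at r = 4.342×10^5 km: v_c = √(μ/r) = 17.082 km/s.
Vis-viva on the transfer ellipse at r = 4.342×10^5 km gives v_t = √[μ(2/r − 1/a_t)] = 11.970 km/s.
Δv₂ = |v_t − v_c| = |11.970 − 17.082| = 5.112 km/s.

Δv₂ = 5.112 km/s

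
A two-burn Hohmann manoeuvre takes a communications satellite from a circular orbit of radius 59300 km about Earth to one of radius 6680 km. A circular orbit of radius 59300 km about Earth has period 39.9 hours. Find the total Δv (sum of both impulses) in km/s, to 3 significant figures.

Δv = 4.06 km/s

From Kepler's third law T² = 4π²r³/μ at r = 59300 km, T = 39.9 hours = 39.9 × 3600 s = 1.4364×10^5 s: μ = 4π²r³/T² = 3.99000×10^5 km³/s².
Transfer-ellipse semi-major axis a_t = (r₁ + r₂)/2 = (59300 + 6680)/2 = 32990 km.
At r₁ the circular-orbit speed is v₁ = √(μ/r₁) = 2.594 km/s.
Transfer-orbit speed at r₁ (v² = μ(2/r − 1/a)): v_a = √[μ(2/r₁ − 1/a_t)] = 1.167 km/s.
First burn Δv₁ = |v_a − v₁| = 1.427 km/s.
At r₂, v₂ = √(μ/r₂) = 7.7286 km/s.
Transfer-orbit speed at r₂: v_p = √[μ(2/r₂ − 1/a_t)] = 10.362 km/s.
Second burn Δv₂ = |v₂ − v_p| = 2.633 km/s.
Δv = Δv₁ + Δv₂ = 1.427 + 2.633 = 4.060 km/s.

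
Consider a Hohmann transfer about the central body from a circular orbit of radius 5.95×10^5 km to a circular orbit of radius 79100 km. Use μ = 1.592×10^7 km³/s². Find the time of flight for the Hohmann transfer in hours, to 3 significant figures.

t = 42.8 hours

Semi-major axis of the transfer orbit: a_t = (5.950×10^5 + 79100)/2 = 3.3705×10^5 km.
Transfer time t = π√(a_t³/μ) = π√((3.3705×10^5)³ / 1.592×10^7) = 1.541×10^5 s.
Converting: 1.541×10^5 s ÷ 3600 s/hour = 42.8 hours.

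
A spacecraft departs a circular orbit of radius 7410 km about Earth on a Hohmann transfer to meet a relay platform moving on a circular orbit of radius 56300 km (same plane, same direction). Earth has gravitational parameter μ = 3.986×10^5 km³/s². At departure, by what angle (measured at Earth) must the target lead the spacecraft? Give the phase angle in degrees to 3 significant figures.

φ = 103°

Semi-major axis of the transfer orbit: a_t = (7410 + 56300)/2 = 31855 km.
The half-period of the transfer ellipse is t = π√(a_t³/μ) = 28291 s.
Target angular speed ω₂ = √(μ/r₂³) = 4.7261×10^-5 rad/s.
Angle swept by the target during transfer: ω₂·t = 1.3371 rad = 76.61°.
The spacecraft traverses 180° on the transfer ellipse, so the target must lead by 180° − 76.61° = 103°.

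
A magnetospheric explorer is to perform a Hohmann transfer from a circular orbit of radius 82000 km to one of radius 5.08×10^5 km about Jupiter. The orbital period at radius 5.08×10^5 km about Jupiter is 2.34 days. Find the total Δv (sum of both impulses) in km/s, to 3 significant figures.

Δv = 19.7 km/s

From Kepler's third law T² = 4π²r³/μ at r = 5.08×10^5 km, T = 2.34 days = 2.34 × 86400 s = 2.02176×10^5 s: μ = 4π²r³/T² = 1.26617×10^8 km³/s².
Semi-major axis of the transfer orbit: a_t = (82000 + 5.080×10^5)/2 = 2.950×10^5 km.
At r₁ the circular-orbit speed is v₁ = √(μ/r₁) = 39.30 km/s.
Transfer-orbit speed at r₁ (vis-viva): v_p = √[μ(2/r₁ − 1/a_t)] = 51.57 km/s.
First burn Δv₁ = |v_p − v₁| = 12.27 km/s.
Circular speed at r₂: v₂ = √(μ/r₂) = 15.788 km/s.
Transfer-orbit speed at r₂: v_a = √[μ(2/r₂ − 1/a_t)] = 8.3236 km/s.
Second burn Δv₂ = |v₂ − v_a| = 7.464 km/s.
Total Δv = Δv₁ + Δv₂ = 19.73 km/s.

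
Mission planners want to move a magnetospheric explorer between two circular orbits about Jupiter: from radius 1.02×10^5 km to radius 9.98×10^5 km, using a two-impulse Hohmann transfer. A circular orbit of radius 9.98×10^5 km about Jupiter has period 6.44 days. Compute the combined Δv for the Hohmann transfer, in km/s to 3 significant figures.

Δv = 18.7 km/s

From Kepler's third law T² = 4π²r³/μ at r = 9.98×10^5 km, T = 6.44 days = 6.44 × 86400 s = 5.56416×10^5 s: μ = 4π²r³/T² = 1.26751×10^8 km³/s².
Semi-major axis of the transfer orbit: a_t = (1.020×10^5 + 9.980×10^5)/2 = 5.500×10^5 km.
Circular speed at r₁: v₁ = √(μ/r₁) = √(1.26751×10^8/1.020×10^5) = 35.251 km/s.
Transfer-orbit speed at r₁ (vis-viva equation): v_p = √[μ(2/r₁ − 1/a_t)] = 47.485 km/s.
First burn Δv₁ = |v_p − v₁| = 12.23 km/s.
At r₂, v₂ = √(μ/r₂) = 11.2697 km/s.
Transfer-orbit speed at r₂: v_a = √[μ(2/r₂ − 1/a_t)] = 4.85322 km/s.
Second burn Δv₂ = |v₂ − v_a| = 6.416 km/s.
Total Δv = Δv₁ + Δv₂ = 18.65 km/s.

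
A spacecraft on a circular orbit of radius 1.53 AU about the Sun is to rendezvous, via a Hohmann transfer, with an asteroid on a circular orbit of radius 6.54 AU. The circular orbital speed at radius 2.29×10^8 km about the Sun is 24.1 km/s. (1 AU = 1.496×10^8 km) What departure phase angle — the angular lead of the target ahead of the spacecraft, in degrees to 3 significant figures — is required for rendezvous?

φ = 92.8°

From the circular-orbit relation v² = μ/r at r = 2.29×10^8 km: μ = v²r = (24.1)² × 2.29×10^8 = 1.33005×10^11 km³/s².
In km: r₁ = 1.53 × 1.496×10^8 = 2.28888×10^8 km; r₂ = 6.54 × 1.496×10^8 = 9.78384×10^8 km.
Semi-major axis of the transfer orbit: a_t = (2.28888×10^8 + 9.78384×10^8)/2 = 6.03636×10^8 km.
Transfer time t = π√(a_t³/μ) = 1.27755×10^8 s.
The target's mean motion on its circular orbit is ω₂ = √(μ/r₂³) = 1.19171×10^-8 rad/s.
Angle swept by the target during transfer: ω₂·t = 1.5225 rad = 87.23°.
The spacecraft traverses 180° on the transfer ellipse, so the target must lead by 180° − 87.23° = 92.8°.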